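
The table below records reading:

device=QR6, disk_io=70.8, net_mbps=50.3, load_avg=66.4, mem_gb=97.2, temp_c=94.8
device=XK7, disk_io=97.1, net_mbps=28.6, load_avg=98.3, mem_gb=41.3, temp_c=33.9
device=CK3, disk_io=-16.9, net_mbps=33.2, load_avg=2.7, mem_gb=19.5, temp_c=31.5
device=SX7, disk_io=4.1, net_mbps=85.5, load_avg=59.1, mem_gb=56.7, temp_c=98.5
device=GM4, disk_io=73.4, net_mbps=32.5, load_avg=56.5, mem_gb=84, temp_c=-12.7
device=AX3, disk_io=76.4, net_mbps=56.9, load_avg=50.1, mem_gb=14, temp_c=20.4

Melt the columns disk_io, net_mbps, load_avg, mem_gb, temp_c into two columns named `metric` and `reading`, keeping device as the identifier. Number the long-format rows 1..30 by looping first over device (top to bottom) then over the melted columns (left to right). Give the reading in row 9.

30 rows total (6 × 5). Row 9: index ⌊(9-1)/5⌋ = 1 into device → XK7; (9-1) mod 5 = 3 into the melted columns → mem_gb.
So row 9 is (XK7, mem_gb, 41.3); reading = 41.3.

41.3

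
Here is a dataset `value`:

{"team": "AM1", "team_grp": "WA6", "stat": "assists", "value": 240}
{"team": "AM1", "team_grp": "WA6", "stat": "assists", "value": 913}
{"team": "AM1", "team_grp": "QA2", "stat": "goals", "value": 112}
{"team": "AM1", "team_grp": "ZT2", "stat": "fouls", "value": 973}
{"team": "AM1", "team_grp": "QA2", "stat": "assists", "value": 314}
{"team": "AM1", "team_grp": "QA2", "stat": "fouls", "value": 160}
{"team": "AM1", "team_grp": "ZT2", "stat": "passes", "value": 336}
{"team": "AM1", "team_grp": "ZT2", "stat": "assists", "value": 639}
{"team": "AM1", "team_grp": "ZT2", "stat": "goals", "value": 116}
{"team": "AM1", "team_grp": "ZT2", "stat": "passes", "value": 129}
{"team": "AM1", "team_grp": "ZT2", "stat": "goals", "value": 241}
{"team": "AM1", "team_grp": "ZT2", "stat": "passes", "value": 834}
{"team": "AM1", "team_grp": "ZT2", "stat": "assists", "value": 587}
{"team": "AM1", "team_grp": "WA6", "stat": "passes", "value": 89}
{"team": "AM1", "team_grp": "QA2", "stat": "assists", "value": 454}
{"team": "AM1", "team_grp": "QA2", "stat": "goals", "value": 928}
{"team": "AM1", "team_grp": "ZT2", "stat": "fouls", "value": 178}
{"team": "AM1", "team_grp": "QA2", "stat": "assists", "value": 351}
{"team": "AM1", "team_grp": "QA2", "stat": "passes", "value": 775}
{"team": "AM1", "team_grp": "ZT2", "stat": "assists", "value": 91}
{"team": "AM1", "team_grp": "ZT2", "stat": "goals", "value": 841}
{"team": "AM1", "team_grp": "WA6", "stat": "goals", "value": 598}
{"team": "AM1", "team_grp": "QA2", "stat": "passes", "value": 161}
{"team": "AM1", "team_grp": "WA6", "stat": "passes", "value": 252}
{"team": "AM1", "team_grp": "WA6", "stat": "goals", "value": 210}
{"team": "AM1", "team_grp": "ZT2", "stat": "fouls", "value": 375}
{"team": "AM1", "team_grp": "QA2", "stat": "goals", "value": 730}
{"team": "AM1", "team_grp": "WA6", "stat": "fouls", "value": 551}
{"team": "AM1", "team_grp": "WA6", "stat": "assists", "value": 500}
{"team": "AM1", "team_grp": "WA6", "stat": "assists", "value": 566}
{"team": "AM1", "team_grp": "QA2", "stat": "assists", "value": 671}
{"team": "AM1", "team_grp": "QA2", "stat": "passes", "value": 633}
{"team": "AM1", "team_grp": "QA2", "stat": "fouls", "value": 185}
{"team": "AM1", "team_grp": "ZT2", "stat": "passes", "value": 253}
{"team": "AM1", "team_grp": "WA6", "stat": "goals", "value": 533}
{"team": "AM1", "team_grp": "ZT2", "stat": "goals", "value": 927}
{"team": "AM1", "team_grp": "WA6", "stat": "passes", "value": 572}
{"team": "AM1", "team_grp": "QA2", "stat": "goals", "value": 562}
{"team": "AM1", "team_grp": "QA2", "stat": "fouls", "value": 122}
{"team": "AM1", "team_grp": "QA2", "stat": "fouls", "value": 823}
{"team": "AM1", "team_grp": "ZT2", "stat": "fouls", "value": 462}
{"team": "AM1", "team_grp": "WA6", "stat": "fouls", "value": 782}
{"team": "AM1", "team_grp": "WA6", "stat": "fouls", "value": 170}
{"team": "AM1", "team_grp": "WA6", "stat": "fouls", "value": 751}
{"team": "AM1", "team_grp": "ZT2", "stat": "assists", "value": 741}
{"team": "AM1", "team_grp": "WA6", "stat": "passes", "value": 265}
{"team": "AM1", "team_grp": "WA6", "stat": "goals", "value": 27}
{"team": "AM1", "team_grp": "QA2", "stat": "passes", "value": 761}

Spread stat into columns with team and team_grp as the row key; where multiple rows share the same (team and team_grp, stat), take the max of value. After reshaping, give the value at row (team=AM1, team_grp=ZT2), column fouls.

973

Rows with team=AM1, team_grp=ZT2 and stat=fouls: value values are 973, 178, 375, 462.
max(973, 178, 375, 462) = 973.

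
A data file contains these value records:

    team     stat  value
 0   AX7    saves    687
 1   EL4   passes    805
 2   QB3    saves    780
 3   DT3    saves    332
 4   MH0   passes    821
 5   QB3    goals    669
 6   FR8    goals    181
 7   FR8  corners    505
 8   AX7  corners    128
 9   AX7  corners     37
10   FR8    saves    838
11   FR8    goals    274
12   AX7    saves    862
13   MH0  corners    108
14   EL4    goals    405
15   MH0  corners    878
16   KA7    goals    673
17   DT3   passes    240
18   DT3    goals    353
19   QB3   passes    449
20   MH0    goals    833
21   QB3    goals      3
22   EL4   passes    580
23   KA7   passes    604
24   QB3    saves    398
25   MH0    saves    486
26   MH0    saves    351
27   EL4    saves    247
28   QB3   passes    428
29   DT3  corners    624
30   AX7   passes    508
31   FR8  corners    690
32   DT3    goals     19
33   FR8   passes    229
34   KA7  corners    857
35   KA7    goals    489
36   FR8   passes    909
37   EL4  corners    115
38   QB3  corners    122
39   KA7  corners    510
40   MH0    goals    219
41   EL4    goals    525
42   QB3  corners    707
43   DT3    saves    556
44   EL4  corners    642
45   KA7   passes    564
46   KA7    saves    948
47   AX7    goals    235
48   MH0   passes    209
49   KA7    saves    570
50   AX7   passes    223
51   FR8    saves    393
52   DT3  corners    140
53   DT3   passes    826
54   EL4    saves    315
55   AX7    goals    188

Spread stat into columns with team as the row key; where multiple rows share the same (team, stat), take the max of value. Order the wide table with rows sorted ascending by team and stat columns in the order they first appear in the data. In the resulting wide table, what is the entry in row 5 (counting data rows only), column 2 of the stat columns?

With rows sorted ascending by team, row 5 is team=KA7. stat columns in first-appearance order: saves, passes, goals, corners; column 2 is passes.
Long rows with team=KA7, stat=passes: max(604, 564) = 604.

604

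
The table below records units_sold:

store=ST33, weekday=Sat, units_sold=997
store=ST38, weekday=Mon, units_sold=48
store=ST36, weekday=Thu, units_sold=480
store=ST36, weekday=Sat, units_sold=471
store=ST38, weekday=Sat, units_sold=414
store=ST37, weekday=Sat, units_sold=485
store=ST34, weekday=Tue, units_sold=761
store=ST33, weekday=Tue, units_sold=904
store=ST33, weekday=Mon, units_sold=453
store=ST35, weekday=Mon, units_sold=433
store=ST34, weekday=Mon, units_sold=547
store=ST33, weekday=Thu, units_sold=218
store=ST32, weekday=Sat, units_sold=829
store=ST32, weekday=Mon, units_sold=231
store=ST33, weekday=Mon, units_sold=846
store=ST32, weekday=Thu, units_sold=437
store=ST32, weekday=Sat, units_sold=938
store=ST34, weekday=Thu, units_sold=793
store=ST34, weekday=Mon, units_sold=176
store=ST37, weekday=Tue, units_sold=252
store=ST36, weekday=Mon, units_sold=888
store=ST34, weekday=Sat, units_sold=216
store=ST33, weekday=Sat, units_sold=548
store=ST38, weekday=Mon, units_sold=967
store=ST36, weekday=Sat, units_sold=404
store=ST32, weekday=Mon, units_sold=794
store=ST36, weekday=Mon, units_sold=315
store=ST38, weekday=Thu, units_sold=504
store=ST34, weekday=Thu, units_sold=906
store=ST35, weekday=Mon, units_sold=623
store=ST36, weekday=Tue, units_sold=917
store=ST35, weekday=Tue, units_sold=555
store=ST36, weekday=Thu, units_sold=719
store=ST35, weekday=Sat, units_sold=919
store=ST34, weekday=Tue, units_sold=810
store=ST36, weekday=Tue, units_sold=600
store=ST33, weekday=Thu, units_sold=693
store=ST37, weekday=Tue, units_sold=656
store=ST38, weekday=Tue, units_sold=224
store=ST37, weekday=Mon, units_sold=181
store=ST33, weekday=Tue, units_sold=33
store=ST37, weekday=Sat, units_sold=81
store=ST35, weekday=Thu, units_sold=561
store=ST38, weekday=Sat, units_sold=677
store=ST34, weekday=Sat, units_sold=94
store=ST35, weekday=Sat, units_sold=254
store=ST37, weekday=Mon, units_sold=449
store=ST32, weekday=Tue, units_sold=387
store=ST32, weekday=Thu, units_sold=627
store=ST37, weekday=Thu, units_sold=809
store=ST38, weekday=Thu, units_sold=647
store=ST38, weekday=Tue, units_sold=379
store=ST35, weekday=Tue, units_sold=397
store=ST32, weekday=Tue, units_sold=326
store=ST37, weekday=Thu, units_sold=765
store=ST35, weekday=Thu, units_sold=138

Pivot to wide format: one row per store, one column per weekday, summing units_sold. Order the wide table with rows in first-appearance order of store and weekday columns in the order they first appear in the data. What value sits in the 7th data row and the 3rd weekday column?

1064

With rows in first-appearance order of store, row 7 is store=ST32. weekday columns in first-appearance order: Sat, Mon, Thu, Tue; column 3 is Thu.
Long rows with store=ST32, weekday=Thu: 437 + 627 = 1064.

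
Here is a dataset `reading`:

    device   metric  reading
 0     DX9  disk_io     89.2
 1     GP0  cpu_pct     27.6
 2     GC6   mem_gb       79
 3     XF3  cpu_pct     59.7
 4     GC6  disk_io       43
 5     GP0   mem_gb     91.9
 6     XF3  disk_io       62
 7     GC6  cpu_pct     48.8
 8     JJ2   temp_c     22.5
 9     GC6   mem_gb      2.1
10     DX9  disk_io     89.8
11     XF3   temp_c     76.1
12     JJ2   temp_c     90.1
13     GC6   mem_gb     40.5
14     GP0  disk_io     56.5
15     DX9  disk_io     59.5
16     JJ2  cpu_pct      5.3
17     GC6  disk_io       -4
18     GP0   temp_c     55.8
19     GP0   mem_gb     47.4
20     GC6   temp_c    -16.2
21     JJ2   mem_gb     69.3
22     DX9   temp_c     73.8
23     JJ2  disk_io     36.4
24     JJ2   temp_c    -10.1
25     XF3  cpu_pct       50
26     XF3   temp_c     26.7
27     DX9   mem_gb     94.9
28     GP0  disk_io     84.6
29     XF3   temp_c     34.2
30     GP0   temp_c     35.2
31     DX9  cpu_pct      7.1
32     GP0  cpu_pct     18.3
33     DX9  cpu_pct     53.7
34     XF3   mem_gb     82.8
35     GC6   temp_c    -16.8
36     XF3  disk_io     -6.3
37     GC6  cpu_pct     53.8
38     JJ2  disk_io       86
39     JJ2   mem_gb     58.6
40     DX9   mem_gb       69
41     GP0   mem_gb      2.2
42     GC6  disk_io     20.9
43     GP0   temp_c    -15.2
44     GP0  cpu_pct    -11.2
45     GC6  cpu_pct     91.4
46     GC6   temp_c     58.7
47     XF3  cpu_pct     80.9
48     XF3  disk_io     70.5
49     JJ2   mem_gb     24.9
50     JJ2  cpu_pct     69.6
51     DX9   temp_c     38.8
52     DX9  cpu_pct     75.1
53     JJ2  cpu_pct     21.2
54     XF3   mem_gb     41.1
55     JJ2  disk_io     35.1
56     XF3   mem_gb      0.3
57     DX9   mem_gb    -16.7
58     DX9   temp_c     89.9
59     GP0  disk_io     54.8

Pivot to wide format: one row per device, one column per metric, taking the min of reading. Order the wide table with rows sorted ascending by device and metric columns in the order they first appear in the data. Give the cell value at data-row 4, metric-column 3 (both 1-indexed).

With rows sorted ascending by device, row 4 is device=JJ2. metric columns in first-appearance order: disk_io, cpu_pct, mem_gb, temp_c; column 3 is mem_gb.
Long rows with device=JJ2, metric=mem_gb: min(69.3, 58.6, 24.9) = 24.9.

24.9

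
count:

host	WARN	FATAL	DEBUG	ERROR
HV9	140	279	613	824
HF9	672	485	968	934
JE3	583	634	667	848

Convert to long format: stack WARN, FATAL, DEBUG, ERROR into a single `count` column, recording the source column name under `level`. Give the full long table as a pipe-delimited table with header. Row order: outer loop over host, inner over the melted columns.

Each (host, column) pair becomes one row: 3 × 4 = 12 rows.
For example, (HV9, WARN) → count=140.

| host | level | count |
| HV9 | WARN | 140 |
| HV9 | FATAL | 279 |
| HV9 | DEBUG | 613 |
| HV9 | ERROR | 824 |
| HF9 | WARN | 672 |
| HF9 | FATAL | 485 |
| HF9 | DEBUG | 968 |
| HF9 | ERROR | 934 |
| JE3 | WARN | 583 |
| JE3 | FATAL | 634 |
| JE3 | DEBUG | 667 |
| JE3 | ERROR | 848 |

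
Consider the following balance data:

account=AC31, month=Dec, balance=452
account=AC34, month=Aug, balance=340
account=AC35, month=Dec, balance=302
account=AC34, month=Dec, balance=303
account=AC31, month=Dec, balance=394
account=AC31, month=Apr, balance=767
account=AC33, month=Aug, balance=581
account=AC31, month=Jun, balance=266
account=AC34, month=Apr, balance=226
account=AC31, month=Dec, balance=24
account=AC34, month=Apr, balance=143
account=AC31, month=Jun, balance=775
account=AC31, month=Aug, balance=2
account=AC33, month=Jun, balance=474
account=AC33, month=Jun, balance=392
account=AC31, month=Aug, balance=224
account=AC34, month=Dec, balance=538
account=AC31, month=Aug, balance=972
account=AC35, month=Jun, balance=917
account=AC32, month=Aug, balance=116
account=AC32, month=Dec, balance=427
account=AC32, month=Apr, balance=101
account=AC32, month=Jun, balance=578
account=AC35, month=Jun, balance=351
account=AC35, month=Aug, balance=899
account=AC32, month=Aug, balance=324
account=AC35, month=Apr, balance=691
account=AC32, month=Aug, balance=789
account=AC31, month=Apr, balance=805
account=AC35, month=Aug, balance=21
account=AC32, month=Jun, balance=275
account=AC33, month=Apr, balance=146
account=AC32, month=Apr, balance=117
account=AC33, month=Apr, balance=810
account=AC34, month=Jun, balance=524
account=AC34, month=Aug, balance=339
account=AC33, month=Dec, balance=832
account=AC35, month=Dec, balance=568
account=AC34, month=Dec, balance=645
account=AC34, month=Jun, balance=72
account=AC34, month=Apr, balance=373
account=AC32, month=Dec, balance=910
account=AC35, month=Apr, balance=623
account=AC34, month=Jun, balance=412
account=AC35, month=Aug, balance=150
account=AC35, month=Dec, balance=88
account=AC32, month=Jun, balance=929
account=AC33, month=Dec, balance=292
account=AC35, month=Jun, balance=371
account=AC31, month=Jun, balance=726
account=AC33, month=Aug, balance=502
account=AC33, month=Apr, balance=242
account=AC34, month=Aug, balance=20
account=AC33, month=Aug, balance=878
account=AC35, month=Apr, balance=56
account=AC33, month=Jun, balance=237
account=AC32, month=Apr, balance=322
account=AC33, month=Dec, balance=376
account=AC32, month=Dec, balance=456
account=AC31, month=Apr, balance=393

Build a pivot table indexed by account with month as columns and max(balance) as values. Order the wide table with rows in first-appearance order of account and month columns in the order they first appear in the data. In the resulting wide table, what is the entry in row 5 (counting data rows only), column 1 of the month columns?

With rows in first-appearance order of account, row 5 is account=AC32. month columns in first-appearance order: Dec, Aug, Apr, Jun; column 1 is Dec.
Long rows with account=AC32, month=Dec: max(427, 910, 456) = 910.

910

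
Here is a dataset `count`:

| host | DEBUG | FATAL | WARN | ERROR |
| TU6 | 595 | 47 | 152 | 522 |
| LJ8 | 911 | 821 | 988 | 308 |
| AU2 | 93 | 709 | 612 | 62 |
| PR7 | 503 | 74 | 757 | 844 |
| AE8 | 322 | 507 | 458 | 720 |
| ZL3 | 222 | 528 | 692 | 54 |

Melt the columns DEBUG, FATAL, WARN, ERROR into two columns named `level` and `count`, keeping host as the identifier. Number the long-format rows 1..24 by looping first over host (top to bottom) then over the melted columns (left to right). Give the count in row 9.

93

24 rows total (6 × 4). Row 9: index ⌊(9-1)/4⌋ = 2 into host → AU2; (9-1) mod 4 = 0 into the melted columns → DEBUG.
So row 9 is (AU2, DEBUG, 93); count = 93.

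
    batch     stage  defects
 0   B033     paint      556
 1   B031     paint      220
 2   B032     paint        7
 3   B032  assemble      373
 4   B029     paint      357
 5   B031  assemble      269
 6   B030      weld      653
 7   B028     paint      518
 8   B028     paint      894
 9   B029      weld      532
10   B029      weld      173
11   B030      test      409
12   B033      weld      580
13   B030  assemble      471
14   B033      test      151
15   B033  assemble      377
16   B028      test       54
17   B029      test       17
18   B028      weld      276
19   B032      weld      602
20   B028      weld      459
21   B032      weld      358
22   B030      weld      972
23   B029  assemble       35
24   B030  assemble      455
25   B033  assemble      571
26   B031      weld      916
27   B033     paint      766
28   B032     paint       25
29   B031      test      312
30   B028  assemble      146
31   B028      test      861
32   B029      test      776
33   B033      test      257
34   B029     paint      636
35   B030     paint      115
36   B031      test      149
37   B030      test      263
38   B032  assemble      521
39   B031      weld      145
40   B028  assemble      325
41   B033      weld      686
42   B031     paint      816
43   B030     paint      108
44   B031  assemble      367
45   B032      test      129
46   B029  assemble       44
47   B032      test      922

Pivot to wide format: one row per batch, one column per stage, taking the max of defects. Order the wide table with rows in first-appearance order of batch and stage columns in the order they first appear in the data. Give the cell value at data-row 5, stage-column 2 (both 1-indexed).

With rows in first-appearance order of batch, row 5 is batch=B030. stage columns in first-appearance order: paint, assemble, weld, test; column 2 is assemble.
Long rows with batch=B030, stage=assemble: max(471, 455) = 471.

471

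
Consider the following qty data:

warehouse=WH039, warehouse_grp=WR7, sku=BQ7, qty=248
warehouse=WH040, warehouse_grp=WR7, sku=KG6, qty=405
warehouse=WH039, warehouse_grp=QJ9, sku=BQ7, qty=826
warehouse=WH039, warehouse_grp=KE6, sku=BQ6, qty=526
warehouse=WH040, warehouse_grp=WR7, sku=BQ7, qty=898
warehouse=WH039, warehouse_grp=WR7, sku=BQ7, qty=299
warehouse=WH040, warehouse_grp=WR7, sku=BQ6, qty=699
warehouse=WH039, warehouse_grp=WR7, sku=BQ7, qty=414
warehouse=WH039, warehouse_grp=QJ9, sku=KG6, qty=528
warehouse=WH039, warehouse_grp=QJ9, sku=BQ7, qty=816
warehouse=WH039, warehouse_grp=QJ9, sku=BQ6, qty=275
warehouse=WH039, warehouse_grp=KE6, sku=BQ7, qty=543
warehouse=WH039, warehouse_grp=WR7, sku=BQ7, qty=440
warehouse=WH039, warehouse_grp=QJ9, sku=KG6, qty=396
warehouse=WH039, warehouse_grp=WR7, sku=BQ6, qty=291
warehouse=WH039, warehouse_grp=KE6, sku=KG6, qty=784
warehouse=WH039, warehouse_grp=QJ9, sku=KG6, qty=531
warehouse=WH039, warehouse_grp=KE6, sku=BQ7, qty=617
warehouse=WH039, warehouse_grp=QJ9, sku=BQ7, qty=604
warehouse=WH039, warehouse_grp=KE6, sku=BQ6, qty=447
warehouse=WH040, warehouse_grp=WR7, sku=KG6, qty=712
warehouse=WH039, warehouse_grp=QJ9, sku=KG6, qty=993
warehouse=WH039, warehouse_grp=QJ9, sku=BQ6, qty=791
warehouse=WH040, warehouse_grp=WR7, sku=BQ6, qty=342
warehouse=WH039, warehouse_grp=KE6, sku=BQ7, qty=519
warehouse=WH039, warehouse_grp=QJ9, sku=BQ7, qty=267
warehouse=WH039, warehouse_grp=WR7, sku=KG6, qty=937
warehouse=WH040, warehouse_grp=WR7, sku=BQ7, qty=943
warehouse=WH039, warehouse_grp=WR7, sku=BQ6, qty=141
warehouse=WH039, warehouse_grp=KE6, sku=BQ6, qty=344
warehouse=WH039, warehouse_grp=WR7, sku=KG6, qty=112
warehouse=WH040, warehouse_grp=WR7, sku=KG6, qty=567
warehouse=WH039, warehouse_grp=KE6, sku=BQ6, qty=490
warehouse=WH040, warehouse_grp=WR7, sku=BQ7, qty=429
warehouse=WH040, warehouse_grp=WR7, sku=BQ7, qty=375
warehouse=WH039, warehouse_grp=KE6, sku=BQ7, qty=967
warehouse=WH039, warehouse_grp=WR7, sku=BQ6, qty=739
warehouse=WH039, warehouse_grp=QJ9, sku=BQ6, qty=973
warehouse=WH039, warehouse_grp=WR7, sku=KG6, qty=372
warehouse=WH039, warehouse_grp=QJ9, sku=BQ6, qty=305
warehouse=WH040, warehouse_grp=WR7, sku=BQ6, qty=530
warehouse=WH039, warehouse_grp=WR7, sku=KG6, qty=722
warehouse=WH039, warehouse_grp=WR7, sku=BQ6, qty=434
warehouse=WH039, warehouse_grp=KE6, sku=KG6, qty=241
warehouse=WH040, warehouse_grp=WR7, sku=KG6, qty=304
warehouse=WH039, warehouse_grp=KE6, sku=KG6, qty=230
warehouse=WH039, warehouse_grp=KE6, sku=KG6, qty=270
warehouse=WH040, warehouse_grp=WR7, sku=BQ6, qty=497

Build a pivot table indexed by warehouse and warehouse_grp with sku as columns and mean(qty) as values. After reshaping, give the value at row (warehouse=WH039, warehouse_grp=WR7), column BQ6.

401.25

Rows with warehouse=WH039, warehouse_grp=WR7 and sku=BQ6: qty values are 291, 141, 739, 434.
(291 + 141 + 739 + 434) / 4 = 401.25.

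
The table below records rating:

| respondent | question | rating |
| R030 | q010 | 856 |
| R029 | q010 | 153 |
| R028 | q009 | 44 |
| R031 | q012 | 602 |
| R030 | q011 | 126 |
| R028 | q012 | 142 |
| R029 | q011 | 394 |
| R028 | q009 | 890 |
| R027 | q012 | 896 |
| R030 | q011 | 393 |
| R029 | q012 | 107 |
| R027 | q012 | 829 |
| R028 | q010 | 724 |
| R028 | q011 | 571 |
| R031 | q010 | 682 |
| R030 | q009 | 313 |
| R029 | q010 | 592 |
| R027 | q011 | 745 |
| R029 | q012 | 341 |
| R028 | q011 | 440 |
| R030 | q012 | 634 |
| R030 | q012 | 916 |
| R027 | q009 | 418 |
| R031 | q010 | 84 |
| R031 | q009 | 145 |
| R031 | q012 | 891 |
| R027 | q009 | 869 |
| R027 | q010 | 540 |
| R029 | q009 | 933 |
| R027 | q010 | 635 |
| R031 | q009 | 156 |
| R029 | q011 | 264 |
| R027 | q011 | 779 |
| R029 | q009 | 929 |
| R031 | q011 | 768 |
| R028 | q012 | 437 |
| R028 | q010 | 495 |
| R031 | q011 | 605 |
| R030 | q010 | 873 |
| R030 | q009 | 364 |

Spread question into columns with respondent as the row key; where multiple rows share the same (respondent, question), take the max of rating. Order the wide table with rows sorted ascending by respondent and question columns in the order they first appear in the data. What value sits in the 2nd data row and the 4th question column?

571

With rows sorted ascending by respondent, row 2 is respondent=R028. question columns in first-appearance order: q010, q009, q012, q011; column 4 is q011.
Long rows with respondent=R028, question=q011: max(571, 440) = 571.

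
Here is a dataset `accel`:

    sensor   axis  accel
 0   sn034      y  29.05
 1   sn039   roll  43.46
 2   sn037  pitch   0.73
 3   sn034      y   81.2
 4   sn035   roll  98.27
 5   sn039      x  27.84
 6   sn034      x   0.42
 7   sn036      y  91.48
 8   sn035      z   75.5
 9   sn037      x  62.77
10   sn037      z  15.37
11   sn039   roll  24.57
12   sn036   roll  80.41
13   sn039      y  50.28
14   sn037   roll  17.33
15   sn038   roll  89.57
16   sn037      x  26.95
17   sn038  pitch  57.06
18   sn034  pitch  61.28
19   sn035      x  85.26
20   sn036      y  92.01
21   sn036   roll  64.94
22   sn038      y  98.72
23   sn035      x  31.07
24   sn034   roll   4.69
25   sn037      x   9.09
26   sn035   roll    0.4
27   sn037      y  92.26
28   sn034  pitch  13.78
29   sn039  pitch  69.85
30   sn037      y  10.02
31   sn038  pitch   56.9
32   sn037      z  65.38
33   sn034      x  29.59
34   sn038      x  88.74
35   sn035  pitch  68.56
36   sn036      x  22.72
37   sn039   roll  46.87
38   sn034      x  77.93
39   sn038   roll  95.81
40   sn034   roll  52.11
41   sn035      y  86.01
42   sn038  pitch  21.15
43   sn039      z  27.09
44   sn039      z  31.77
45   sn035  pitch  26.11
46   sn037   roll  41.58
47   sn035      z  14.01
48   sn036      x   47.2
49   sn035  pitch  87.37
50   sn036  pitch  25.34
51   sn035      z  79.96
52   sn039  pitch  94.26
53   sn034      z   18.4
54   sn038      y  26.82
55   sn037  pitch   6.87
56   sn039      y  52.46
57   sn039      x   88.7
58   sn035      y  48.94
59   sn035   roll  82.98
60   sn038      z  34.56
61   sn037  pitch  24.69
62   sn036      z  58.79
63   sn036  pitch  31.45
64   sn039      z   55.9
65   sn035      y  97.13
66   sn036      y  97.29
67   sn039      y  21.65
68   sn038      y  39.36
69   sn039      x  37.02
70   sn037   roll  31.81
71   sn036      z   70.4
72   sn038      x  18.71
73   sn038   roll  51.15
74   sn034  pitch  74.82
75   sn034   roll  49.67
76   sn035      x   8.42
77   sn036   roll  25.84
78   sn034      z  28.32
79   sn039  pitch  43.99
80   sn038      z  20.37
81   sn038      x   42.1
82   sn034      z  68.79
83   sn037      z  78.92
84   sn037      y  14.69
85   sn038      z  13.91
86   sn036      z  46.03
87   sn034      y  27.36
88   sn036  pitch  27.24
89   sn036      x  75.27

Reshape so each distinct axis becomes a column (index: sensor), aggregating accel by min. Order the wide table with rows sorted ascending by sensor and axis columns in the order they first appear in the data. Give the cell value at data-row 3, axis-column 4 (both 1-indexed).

With rows sorted ascending by sensor, row 3 is sensor=sn036. axis columns in first-appearance order: y, roll, pitch, x, z; column 4 is x.
Long rows with sensor=sn036, axis=x: min(22.72, 47.2, 75.27) = 22.72.

22.72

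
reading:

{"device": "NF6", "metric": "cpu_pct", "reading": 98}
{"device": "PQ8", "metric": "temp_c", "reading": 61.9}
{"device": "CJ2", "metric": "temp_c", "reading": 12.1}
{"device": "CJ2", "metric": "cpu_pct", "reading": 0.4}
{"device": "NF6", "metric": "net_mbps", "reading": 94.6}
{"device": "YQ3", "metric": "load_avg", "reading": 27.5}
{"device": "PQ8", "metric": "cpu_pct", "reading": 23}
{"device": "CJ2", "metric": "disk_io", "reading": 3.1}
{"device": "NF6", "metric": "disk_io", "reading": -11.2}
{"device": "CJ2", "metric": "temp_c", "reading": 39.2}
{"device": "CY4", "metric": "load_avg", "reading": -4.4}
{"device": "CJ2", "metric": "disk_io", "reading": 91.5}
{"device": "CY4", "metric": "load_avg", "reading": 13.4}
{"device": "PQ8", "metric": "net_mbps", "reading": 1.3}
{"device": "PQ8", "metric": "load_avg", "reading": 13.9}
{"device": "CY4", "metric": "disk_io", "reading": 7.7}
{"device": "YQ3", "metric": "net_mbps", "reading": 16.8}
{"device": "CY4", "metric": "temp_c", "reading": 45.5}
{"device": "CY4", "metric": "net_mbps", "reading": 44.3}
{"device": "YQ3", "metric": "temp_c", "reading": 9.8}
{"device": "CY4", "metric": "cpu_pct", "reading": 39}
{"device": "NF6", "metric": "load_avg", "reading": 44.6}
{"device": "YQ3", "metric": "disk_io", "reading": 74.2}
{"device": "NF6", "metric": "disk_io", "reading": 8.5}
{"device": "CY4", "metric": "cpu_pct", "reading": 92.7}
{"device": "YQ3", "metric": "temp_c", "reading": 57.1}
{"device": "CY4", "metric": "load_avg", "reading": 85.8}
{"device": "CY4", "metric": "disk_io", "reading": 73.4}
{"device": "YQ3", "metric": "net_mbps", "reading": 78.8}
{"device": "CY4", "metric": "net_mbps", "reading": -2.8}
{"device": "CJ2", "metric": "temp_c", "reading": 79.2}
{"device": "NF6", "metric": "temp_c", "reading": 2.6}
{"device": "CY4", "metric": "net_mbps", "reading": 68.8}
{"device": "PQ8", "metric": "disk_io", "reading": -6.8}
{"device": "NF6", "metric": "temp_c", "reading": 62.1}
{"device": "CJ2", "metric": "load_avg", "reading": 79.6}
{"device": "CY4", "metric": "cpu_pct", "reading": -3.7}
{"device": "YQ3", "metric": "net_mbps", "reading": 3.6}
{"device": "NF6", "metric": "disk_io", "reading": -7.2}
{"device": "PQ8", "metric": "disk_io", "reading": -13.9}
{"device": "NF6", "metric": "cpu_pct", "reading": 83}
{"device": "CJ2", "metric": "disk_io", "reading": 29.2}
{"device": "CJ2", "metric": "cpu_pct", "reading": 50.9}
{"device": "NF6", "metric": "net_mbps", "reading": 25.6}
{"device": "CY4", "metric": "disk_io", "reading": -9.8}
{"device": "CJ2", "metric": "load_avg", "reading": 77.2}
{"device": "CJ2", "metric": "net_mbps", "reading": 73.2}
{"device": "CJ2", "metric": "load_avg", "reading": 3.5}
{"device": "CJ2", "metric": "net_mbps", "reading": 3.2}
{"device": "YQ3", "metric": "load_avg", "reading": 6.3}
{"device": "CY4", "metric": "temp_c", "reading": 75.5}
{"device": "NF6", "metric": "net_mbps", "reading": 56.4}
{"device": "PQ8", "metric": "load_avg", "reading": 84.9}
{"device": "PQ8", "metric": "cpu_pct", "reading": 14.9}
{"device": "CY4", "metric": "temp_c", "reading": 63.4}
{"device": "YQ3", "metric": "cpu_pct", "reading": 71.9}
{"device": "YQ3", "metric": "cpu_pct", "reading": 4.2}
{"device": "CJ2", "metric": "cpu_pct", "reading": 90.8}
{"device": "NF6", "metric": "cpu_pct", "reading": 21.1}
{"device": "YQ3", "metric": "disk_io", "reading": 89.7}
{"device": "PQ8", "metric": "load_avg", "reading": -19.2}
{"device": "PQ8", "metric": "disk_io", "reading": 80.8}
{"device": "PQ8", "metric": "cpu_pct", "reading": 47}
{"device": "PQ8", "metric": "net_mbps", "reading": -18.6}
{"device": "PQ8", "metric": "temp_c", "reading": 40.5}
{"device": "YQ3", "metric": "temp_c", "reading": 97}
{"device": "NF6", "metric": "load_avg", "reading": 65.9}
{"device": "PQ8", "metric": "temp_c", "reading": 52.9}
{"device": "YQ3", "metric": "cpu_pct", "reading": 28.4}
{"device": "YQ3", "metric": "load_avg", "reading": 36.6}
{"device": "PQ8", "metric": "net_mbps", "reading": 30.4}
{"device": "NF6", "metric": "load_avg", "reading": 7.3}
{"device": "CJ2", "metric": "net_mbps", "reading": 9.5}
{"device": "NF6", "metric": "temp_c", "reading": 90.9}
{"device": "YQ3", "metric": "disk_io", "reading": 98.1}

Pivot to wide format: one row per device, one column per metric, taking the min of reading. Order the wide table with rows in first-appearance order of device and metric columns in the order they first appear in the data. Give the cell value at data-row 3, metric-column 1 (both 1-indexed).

With rows in first-appearance order of device, row 3 is device=CJ2. metric columns in first-appearance order: cpu_pct, temp_c, net_mbps, load_avg, disk_io; column 1 is cpu_pct.
Long rows with device=CJ2, metric=cpu_pct: min(0.4, 50.9, 90.8) = 0.4.

0.4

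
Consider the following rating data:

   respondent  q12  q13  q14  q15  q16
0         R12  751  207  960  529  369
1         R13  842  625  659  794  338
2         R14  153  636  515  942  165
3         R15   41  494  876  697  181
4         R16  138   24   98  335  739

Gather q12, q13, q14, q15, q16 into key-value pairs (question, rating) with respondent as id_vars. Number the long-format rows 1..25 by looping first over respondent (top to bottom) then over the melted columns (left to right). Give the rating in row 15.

25 rows total (5 × 5). Row 15: index ⌊(15-1)/5⌋ = 2 into respondent → R14; (15-1) mod 5 = 4 into the melted columns → q16.
So row 15 is (R14, q16, 165); rating = 165.

165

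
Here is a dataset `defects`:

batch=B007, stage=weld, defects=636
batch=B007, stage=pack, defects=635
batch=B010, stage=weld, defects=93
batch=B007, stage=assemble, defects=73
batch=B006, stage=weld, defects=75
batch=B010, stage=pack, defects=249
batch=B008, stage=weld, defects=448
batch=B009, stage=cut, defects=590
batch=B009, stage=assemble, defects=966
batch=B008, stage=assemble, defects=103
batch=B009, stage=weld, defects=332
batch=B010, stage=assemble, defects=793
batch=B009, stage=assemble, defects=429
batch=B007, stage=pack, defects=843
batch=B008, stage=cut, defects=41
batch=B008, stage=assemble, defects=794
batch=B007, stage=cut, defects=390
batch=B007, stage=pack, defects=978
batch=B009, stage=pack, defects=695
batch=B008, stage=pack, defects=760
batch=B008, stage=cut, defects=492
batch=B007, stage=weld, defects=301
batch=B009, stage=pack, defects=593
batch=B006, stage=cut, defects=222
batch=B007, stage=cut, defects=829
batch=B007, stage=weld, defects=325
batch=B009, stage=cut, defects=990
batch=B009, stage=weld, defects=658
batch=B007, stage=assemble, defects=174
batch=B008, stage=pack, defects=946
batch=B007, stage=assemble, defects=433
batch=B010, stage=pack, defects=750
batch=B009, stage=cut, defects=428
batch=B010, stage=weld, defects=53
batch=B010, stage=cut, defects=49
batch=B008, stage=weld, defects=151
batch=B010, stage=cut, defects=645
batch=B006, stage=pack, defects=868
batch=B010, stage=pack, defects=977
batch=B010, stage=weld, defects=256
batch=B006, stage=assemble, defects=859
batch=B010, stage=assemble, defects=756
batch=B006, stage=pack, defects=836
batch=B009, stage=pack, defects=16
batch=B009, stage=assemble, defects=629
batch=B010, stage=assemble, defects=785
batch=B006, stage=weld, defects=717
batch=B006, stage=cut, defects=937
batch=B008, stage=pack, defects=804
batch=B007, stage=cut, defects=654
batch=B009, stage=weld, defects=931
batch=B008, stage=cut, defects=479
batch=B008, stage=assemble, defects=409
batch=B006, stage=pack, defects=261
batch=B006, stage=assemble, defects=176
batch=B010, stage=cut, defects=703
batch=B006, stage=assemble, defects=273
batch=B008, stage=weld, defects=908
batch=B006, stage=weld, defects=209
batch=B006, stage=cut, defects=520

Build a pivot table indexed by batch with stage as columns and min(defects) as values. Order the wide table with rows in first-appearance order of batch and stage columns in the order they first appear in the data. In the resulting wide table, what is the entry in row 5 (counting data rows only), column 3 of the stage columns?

With rows in first-appearance order of batch, row 5 is batch=B009. stage columns in first-appearance order: weld, pack, assemble, cut; column 3 is assemble.
Long rows with batch=B009, stage=assemble: min(966, 429, 629) = 429.

429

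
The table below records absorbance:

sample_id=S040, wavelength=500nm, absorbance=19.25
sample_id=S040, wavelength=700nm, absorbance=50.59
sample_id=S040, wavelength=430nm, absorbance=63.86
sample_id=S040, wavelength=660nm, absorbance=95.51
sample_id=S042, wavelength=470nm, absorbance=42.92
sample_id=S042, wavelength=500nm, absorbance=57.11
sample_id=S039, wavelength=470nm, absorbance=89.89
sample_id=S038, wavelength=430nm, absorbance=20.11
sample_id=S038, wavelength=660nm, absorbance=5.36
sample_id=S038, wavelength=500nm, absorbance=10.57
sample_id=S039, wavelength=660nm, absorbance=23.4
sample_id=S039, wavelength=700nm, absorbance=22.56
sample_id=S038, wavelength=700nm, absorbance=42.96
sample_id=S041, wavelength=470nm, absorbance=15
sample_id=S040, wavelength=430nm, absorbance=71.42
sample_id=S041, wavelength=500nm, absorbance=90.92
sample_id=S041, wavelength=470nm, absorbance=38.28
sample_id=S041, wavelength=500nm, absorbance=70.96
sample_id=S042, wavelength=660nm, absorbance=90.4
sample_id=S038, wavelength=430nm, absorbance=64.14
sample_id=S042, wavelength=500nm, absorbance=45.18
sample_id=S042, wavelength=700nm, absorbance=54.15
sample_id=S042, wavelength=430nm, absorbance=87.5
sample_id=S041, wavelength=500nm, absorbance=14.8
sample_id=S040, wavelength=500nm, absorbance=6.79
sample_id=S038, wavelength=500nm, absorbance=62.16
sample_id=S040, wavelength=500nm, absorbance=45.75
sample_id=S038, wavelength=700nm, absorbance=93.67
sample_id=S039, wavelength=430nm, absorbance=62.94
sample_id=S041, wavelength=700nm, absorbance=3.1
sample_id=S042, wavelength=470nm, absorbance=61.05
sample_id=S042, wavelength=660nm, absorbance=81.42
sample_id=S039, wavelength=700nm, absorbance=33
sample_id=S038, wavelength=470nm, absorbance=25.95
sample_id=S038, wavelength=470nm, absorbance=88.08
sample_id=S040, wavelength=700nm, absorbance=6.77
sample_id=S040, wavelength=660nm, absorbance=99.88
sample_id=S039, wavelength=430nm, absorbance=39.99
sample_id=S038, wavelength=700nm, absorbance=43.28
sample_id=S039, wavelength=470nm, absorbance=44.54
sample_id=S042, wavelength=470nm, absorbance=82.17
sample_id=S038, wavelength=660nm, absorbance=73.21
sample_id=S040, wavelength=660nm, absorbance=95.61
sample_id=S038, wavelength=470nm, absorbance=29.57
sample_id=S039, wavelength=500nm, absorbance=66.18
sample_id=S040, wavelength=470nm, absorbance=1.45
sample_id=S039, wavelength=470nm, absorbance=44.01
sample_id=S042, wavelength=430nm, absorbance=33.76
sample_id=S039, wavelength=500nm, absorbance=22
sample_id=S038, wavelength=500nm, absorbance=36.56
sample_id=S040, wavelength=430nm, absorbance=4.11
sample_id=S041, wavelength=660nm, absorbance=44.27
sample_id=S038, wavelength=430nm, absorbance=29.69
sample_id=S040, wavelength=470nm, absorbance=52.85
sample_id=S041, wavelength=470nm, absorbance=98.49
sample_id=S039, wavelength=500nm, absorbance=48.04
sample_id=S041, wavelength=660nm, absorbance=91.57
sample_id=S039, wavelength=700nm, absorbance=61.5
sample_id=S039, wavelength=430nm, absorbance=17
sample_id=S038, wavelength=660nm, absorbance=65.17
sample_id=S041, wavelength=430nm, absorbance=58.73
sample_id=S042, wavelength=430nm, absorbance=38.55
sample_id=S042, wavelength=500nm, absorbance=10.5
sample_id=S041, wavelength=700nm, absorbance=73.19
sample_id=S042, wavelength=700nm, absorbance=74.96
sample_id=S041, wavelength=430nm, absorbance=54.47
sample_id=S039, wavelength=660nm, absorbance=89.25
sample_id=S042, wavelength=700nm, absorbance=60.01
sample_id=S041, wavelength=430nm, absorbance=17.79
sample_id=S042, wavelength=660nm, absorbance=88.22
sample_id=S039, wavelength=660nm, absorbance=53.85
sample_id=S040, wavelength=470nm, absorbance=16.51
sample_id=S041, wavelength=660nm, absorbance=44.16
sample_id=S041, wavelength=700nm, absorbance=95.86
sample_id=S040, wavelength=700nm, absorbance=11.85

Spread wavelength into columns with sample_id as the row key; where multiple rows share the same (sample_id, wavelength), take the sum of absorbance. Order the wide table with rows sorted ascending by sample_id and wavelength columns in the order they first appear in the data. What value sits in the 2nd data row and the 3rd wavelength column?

119.93

With rows sorted ascending by sample_id, row 2 is sample_id=S039. wavelength columns in first-appearance order: 500nm, 700nm, 430nm, 660nm, 470nm; column 3 is 430nm.
Long rows with sample_id=S039, wavelength=430nm: 62.94 + 39.99 + 17 = 119.93.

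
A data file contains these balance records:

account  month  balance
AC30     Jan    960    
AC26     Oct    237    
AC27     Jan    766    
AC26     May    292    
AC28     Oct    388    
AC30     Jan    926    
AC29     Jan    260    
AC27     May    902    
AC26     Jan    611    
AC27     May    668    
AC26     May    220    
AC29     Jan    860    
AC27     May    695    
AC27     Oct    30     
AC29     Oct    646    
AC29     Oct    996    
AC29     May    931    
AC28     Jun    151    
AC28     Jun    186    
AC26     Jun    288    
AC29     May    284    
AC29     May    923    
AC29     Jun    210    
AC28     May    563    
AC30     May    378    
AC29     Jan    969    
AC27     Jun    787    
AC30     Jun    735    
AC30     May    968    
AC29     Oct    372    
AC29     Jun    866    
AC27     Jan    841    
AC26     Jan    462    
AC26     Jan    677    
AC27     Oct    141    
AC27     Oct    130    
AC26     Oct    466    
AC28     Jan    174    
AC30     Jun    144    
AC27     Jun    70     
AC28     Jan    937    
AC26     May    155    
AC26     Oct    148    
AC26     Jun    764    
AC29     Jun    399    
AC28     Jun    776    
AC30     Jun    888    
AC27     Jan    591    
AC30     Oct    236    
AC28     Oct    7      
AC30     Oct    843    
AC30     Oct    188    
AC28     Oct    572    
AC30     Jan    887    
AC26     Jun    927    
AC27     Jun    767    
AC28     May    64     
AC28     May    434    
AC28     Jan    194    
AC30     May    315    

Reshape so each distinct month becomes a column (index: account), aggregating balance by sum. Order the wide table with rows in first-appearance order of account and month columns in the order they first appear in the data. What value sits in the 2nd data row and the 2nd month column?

With rows in first-appearance order of account, row 2 is account=AC26. month columns in first-appearance order: Jan, Oct, May, Jun; column 2 is Oct.
Long rows with account=AC26, month=Oct: 237 + 466 + 148 = 851.

851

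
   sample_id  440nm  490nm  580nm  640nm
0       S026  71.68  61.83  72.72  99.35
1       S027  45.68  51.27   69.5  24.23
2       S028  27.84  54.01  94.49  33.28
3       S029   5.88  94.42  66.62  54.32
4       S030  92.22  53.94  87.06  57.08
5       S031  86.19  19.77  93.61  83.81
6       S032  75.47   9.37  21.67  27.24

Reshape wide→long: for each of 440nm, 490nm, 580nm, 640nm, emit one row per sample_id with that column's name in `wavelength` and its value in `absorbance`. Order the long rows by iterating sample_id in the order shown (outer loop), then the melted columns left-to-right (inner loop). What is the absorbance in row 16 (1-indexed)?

28 rows total (7 × 4). Row 16: index ⌊(16-1)/4⌋ = 3 into sample_id → S029; (16-1) mod 4 = 3 into the melted columns → 640nm.
So row 16 is (S029, 640nm, 54.32); absorbance = 54.32.

54.32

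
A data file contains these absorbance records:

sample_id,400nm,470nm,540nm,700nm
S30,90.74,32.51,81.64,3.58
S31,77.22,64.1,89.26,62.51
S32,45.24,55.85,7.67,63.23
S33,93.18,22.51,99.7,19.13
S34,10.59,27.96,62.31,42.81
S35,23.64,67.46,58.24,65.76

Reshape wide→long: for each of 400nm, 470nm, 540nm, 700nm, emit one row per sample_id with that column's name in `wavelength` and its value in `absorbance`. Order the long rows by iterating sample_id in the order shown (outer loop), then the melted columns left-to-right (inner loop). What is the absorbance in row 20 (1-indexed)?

24 rows total (6 × 4). Row 20: index ⌊(20-1)/4⌋ = 4 into sample_id → S34; (20-1) mod 4 = 3 into the melted columns → 700nm.
So row 20 is (S34, 700nm, 42.81); absorbance = 42.81.

42.81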